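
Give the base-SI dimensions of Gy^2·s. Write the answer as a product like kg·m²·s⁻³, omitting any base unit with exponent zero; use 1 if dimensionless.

Gy = J/kg (absorbed dose = energy per mass),
    = m²·s⁻².
So Gy² = m⁴·s⁻⁴.
Combining: Gy²·s = (m⁴·s⁻⁴) · s = m⁴·s⁻³.

m⁴·s⁻³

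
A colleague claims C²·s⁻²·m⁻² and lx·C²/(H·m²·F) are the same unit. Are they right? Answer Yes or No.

Left side:
  C = s·A.
  So C² = s²·A².
  Combining: C²·s⁻²·m⁻² = (s²·A²) · s⁻² · m⁻² = m⁻²·A².
Right side:
  H = Wb/A (inductance = flux per current),
      = kg·m²·s⁻²·A⁻².
  So H⁻¹ = kg⁻¹·m⁻²·s²·A².
  lx = lm/m² (illuminance = luminous flux per area),
      = m⁻²·cd.
  C = A·s = s·A (charge = current × time).
  So C² = s²·A².
  F = C/V (capacitance = charge per voltage),
      = A·s/(kg·m²·s⁻³·A⁻¹) (substituting C and V),
      = kg⁻¹·m⁻²·s⁴·A².
  So F⁻¹ = kg·m²·s⁻⁴·A⁻².
  Combining: H⁻¹·lx·C²·m⁻²·F⁻¹ = (kg⁻¹·m⁻²·s²·A²) · (m⁻²·cd) · (s²·A²) · m⁻² · (kg·m²·s⁻⁴·A⁻²) = m⁻⁴·A²·cd.
Left is m⁻²·A²; right is m⁻⁴·A²·cd — different.

No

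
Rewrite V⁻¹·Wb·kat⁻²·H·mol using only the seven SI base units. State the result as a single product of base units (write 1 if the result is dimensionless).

kg·m²·s·A⁻²·mol⁻¹

V = W/A (potential = power per current),
    = kg·m²·s⁻³·A⁻¹.
So V⁻¹ = kg⁻¹·m⁻²·s³·A.
Wb = V·s (flux: a volt is a weber per second),
    = kg·m²·s⁻²·A⁻¹.
kat = mol/s = s⁻¹·mol (catalytic activity).
So kat⁻² = s²·mol⁻².
H = Wb/A (inductance = flux per current),
    = kg·m²·s⁻²·A⁻².
Combining: V⁻¹·Wb·kat⁻²·H·mol = (kg⁻¹·m⁻²·s³·A) · (kg·m²·s⁻²·A⁻¹) · (s²·mol⁻²) · (kg·m²·s⁻²·A⁻²) · mol = kg·m²·s·A⁻²·mol⁻¹.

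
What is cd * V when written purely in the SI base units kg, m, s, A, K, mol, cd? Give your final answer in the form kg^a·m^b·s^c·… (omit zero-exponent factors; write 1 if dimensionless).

V = kg·m²·s⁻³·A⁻¹.
Combining: cd·V = cd · (kg·m²·s⁻³·A⁻¹) = kg·m²·s⁻³·A⁻¹·cd.

kg·m²·s⁻³·A⁻¹·cd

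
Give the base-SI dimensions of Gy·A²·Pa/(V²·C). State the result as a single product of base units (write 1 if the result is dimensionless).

V = W/A (potential = power per current),
    = kg·m²·s⁻³·A⁻¹.
So V⁻² = kg⁻²·m⁻⁴·s⁶·A².
C = A·s = s·A (charge = current × time).
So C⁻¹ = s⁻¹·A⁻¹.
Gy = J/kg (absorbed dose = energy per mass),
    = m²·s⁻².
Pa = N/m² (pressure = force per area),
    = kg·m⁻¹·s⁻².
Combining: V⁻²·C⁻¹·Gy·A²·Pa = (kg⁻²·m⁻⁴·s⁶·A²) · (s⁻¹·A⁻¹) · (m²·s⁻²) · A² · (kg·m⁻¹·s⁻²) = kg⁻¹·m⁻³·s·A³.

kg⁻¹·m⁻³·s·A³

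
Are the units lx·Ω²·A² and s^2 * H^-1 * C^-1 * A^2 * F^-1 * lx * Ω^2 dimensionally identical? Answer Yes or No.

Left side:
  lx = lm/m² (illuminance = luminous flux per area),
      = m⁻²·cd.
  Ω = V/A (resistance = voltage per current),
      = kg·m²·s⁻³·A⁻².
  So Ω² = kg²·m⁴·s⁻⁶·A⁻⁴.
  Combining: lx·Ω²·A² = (m⁻²·cd) · (kg²·m⁴·s⁻⁶·A⁻⁴) · A² = kg²·m²·s⁻⁶·A⁻²·cd.
Right side:
  H = kg·m²·s⁻²·A⁻².
  So H⁻¹ = kg⁻¹·m⁻²·s²·A².
  C = s·A.
  So C⁻¹ = s⁻¹·A⁻¹.
  F = kg⁻¹·m⁻²·s⁴·A².
  So F⁻¹ = kg·m²·s⁻⁴·A⁻².
  lx = m⁻²·cd.
  Ω = kg·m²·s⁻³·A⁻².
  So Ω² = kg²·m⁴·s⁻⁶·A⁻⁴.
  Combining: s²·H⁻¹·C⁻¹·A²·F⁻¹·lx·Ω² = s² · (kg⁻¹·m⁻²·s²·A²) · (s⁻¹·A⁻¹) · A² · (kg·m²·s⁻⁴·A⁻²) · (m⁻²·cd) · (kg²·m⁴·s⁻⁶·A⁻⁴) = kg²·m²·s⁻⁷·A⁻³·cd.
Left is kg²·m²·s⁻⁶·A⁻²·cd; right is kg²·m²·s⁻⁷·A⁻³·cd — different.

No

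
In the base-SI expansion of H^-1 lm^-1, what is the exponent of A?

H = kg·m²·s⁻²·A⁻².
So H⁻¹ = kg⁻¹·m⁻²·s²·A².
lm = cd.
So lm⁻¹ = cd⁻¹.
Combining: H⁻¹·lm⁻¹ = (kg⁻¹·m⁻²·s²·A²) · cd⁻¹ = kg⁻¹·m⁻²·s²·A²·cd⁻¹.
The exponent of A is 2.

2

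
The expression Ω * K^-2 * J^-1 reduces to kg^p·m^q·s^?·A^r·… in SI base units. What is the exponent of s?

-1

Ω = V/A (resistance = voltage per current),
    = kg·m²·s⁻³·A⁻².
J = N·m (work = force × distance),
    = kg·m²·s⁻².
So J⁻¹ = kg⁻¹·m⁻²·s².
Combining: Ω·K⁻²·J⁻¹ = (kg·m²·s⁻³·A⁻²) · K⁻² · (kg⁻¹·m⁻²·s²) = s⁻¹·A⁻²·K⁻².
The exponent of s is -1.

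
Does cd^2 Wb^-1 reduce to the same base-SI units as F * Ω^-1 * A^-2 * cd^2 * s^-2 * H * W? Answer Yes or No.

No

Left side:
  Wb = V·s (flux: a volt is a weber per second),
      = kg·m²·s⁻²·A⁻¹.
  So Wb⁻¹ = kg⁻¹·m⁻²·s²·A.
  Combining: cd²·Wb⁻¹ = cd² · (kg⁻¹·m⁻²·s²·A) = kg⁻¹·m⁻²·s²·A·cd².
Right side:
  F = C/V (capacitance = charge per voltage),
      = A·s/(kg·m²·s⁻³·A⁻¹) (substituting C and V),
      = kg⁻¹·m⁻²·s⁴·A².
  Ω = V/A (resistance = voltage per current),
      = kg·m²·s⁻³·A⁻².
  So Ω⁻¹ = kg⁻¹·m⁻²·s³·A².
  H = Wb/A (inductance = flux per current),
      = kg·m²·s⁻²·A⁻².
  W = J/s (power = energy per time),
      = kg·m²·s⁻³.
  Combining: F·Ω⁻¹·A⁻²·cd²·s⁻²·H·W = (kg⁻¹·m⁻²·s⁴·A²) · (kg⁻¹·m⁻²·s³·A²) · A⁻² · cd² · s⁻² · (kg·m²·s⁻²·A⁻²) · (kg·m²·s⁻³) = cd².
Left is kg⁻¹·m⁻²·s²·A·cd²; right is cd² — different.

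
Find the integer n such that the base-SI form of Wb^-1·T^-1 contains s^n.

4

Wb = kg·m²·s⁻²·A⁻¹.
So Wb⁻¹ = kg⁻¹·m⁻²·s²·A.
T = kg·s⁻²·A⁻¹.
So T⁻¹ = kg⁻¹·s²·A.
Combining: Wb⁻¹·T⁻¹ = (kg⁻¹·m⁻²·s²·A) · (kg⁻¹·s²·A) = kg⁻²·m⁻²·s⁴·A².
The exponent of s is 4.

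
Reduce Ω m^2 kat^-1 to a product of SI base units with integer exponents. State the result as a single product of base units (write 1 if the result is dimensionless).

kg·m⁴·s⁻²·A⁻²·mol⁻¹

Ω = V/A (resistance = voltage per current),
    = kg·m²·s⁻³·A⁻².
kat = mol/s = s⁻¹·mol (catalytic activity).
So kat⁻¹ = s·mol⁻¹.
Combining: Ω·m²·kat⁻¹ = (kg·m²·s⁻³·A⁻²) · m² · (s·mol⁻¹) = kg·m⁴·s⁻²·A⁻²·mol⁻¹.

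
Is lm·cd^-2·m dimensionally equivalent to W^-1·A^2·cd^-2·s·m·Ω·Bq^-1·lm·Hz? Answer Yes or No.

No

Left side:
  lm = cd·sr = cd (luminous flux; sr is dimensionless).
  Combining: lm·cd⁻²·m = cd · cd⁻² · m = m·cd⁻¹.
Right side:
  W = kg·m²·s⁻³.
  So W⁻¹ = kg⁻¹·m⁻²·s³.
  Ω = kg·m²·s⁻³·A⁻².
  Bq = s⁻¹.
  So Bq⁻¹ = s.
  lm = cd.
  Hz = s⁻¹.
  Combining: W⁻¹·A²·cd⁻²·s·m·Ω·Bq⁻¹·lm·Hz = (kg⁻¹·m⁻²·s³) · A² · cd⁻² · s · m · (kg·m²·s⁻³·A⁻²) · s · cd · s⁻¹ = m·s·cd⁻¹.
Left is m·cd⁻¹; right is m·s·cd⁻¹ — different.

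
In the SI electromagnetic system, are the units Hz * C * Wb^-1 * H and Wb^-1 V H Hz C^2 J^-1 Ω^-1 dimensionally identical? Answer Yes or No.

No

Left side:
  Hz = 1/s = s⁻¹ (frequency is cycles per second).
  C = A·s = s·A (charge = current × time).
  Wb = V·s (flux: a volt is a weber per second),
      = kg·m²·s⁻²·A⁻¹.
  So Wb⁻¹ = kg⁻¹·m⁻²·s²·A.
  H = Wb/A (inductance = flux per current),
      = kg·m²·s⁻²·A⁻².
  Combining: Hz·C·Wb⁻¹·H = s⁻¹ · (s·A) · (kg⁻¹·m⁻²·s²·A) · (kg·m²·s⁻²·A⁻²) = 1.
Right side:
  Wb = V·s (flux: a volt is a weber per second),
      = kg·m²·s⁻²·A⁻¹.
  So Wb⁻¹ = kg⁻¹·m⁻²·s²·A.
  V = W/A (potential = power per current),
      = kg·m²·s⁻³·A⁻¹.
  H = Wb/A (inductance = flux per current),
      = kg·m²·s⁻²·A⁻².
  Hz = 1/s = s⁻¹ (frequency is cycles per second).
  C = A·s = s·A (charge = current × time).
  So C² = s²·A².
  J = N·m (work = force × distance),
      = kg·m²·s⁻².
  So J⁻¹ = kg⁻¹·m⁻²·s².
  Ω = V/A (resistance = voltage per current),
      = kg·m²·s⁻³·A⁻².
  So Ω⁻¹ = kg⁻¹·m⁻²·s³·A².
  Combining: Wb⁻¹·V·H·Hz·C²·J⁻¹·Ω⁻¹ = (kg⁻¹·m⁻²·s²·A) · (kg·m²·s⁻³·A⁻¹) · (kg·m²·s⁻²·A⁻²) · s⁻¹ · (s²·A²) · (kg⁻¹·m⁻²·s²) · (kg⁻¹·m⁻²·s³·A²) = kg⁻¹·m⁻²·s³·A².
Left is 1; right is kg⁻¹·m⁻²·s³·A² — different.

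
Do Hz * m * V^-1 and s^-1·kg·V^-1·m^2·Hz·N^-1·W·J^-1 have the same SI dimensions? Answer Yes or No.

Left side:
  Hz = 1/s = s⁻¹ (frequency is cycles per second).
  V = W/A (potential = power per current),
      = kg·m²·s⁻³·A⁻¹.
  So V⁻¹ = kg⁻¹·m⁻²·s³·A.
  Combining: Hz·m·V⁻¹ = s⁻¹ · m · (kg⁻¹·m⁻²·s³·A) = kg⁻¹·m⁻¹·s²·A.
Right side:
  V = kg·m²·s⁻³·A⁻¹.
  So V⁻¹ = kg⁻¹·m⁻²·s³·A.
  Hz = s⁻¹.
  N = kg·m·s⁻².
  So N⁻¹ = kg⁻¹·m⁻¹·s².
  W = kg·m²·s⁻³.
  J = kg·m²·s⁻².
  So J⁻¹ = kg⁻¹·m⁻²·s².
  Combining: s⁻¹·kg·V⁻¹·m²·Hz·N⁻¹·W·J⁻¹ = s⁻¹ · kg · (kg⁻¹·m⁻²·s³·A) · m² · s⁻¹ · (kg⁻¹·m⁻¹·s²) · (kg·m²·s⁻³) · (kg⁻¹·m⁻²·s²) = kg⁻¹·m⁻¹·s²·A.
Both reduce to kg⁻¹·m⁻¹·s²·A.

Yes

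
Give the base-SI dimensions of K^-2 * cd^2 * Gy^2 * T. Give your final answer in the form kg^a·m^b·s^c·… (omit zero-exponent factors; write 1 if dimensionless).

kg·m⁴·s⁻⁶·A⁻¹·K⁻²·cd²

Gy = J/kg (absorbed dose = energy per mass),
    = m²·s⁻².
So Gy² = m⁴·s⁻⁴.
T = Wb/m² (flux density = flux per area),
    = kg·s⁻²·A⁻¹.
Combining: K⁻²·cd²·Gy²·T = K⁻² · cd² · (m⁴·s⁻⁴) · (kg·s⁻²·A⁻¹) = kg·m⁴·s⁻⁶·A⁻¹·K⁻²·cd².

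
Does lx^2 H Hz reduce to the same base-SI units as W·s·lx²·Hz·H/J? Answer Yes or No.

Yes

Left side:
  lx = lm/m² (illuminance = luminous flux per area),
      = m⁻²·cd.
  So lx² = m⁻⁴·cd².
  H = Wb/A (inductance = flux per current),
      = kg·m²·s⁻²·A⁻².
  Hz = 1/s = s⁻¹ (frequency is cycles per second).
  Combining: lx²·H·Hz = (m⁻⁴·cd²) · (kg·m²·s⁻²·A⁻²) · s⁻¹ = kg·m⁻²·s⁻³·A⁻²·cd².
Right side:
  J = N·m (work = force × distance),
      = kg·m²·s⁻².
  So J⁻¹ = kg⁻¹·m⁻²·s².
  W = J/s (power = energy per time),
      = kg·m²·s⁻³.
  lx = lm/m² (illuminance = luminous flux per area),
      = m⁻²·cd.
  So lx² = m⁻⁴·cd².
  Hz = 1/s = s⁻¹ (frequency is cycles per second).
  H = Wb/A (inductance = flux per current),
      = kg·m²·s⁻²·A⁻².
  Combining: J⁻¹·W·s·lx²·Hz·H = (kg⁻¹·m⁻²·s²) · (kg·m²·s⁻³) · s · (m⁻⁴·cd²) · s⁻¹ · (kg·m²·s⁻²·A⁻²) = kg·m⁻²·s⁻³·A⁻²·cd².
Both reduce to kg·m⁻²·s⁻³·A⁻²·cd².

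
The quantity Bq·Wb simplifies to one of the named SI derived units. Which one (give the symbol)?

V

Bq = 1/s = s⁻¹ (activity is decays per second).
Wb = V·s (flux: a volt is a weber per second),
    = kg·m²·s⁻²·A⁻¹.
Combining: Bq·Wb = s⁻¹ · (kg·m²·s⁻²·A⁻¹) = kg·m²·s⁻³·A⁻¹.
kg·m²·s⁻³·A⁻¹ is the base-SI form of the volt.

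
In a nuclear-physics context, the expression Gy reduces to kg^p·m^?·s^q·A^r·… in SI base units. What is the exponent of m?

Gy = m²·s⁻².
The exponent of m is 2.

2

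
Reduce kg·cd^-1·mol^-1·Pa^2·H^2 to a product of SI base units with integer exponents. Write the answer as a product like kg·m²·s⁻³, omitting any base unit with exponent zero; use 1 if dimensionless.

Pa = kg·m⁻¹·s⁻².
So Pa² = kg²·m⁻²·s⁻⁴.
H = kg·m²·s⁻²·A⁻².
So H² = kg²·m⁴·s⁻⁴·A⁻⁴.
Combining: kg·cd⁻¹·mol⁻¹·Pa²·H² = kg · cd⁻¹ · mol⁻¹ · (kg²·m⁻²·s⁻⁴) · (kg²·m⁴·s⁻⁴·A⁻⁴) = kg⁵·m²·s⁻⁸·A⁻⁴·mol⁻¹·cd⁻¹.

kg⁵·m²·s⁻⁸·A⁻⁴·mol⁻¹·cd⁻¹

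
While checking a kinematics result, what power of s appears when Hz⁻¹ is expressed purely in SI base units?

1

Hz = 1/s = s⁻¹ (frequency is cycles per second).
So Hz⁻¹ = s.
The exponent of s is 1.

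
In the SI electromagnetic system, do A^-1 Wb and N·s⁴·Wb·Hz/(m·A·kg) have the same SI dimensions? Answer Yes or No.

No

Left side:
  Wb = V·s (flux: a volt is a weber per second),
      = kg·m²·s⁻²·A⁻¹.
  Combining: A⁻¹·Wb = A⁻¹ · (kg·m²·s⁻²·A⁻¹) = kg·m²·s⁻²·A⁻².
Right side:
  N = kg·m·s⁻².
  Wb = kg·m²·s⁻²·A⁻¹.
  Hz = s⁻¹.
  Combining: m⁻¹·N·s⁴·A⁻¹·Wb·Hz·kg⁻¹ = m⁻¹ · (kg·m·s⁻²) · s⁴ · A⁻¹ · (kg·m²·s⁻²·A⁻¹) · s⁻¹ · kg⁻¹ = kg·m²·s⁻¹·A⁻².
Left is kg·m²·s⁻²·A⁻²; right is kg·m²·s⁻¹·A⁻² — different.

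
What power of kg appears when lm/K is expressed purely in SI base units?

lm = cd.
Combining: K⁻¹·lm = K⁻¹ · cd = K⁻¹·cd.
The exponent of kg is 0.

0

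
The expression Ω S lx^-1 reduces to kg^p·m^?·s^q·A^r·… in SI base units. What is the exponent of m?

Ω = V/A (resistance = voltage per current),
    = kg·m²·s⁻³·A⁻².
S = 1/Ω (conductance is reciprocal resistance),
    = kg⁻¹·m⁻²·s³·A².
lx = lm/m² (illuminance = luminous flux per area),
    = m⁻²·cd.
So lx⁻¹ = m²·cd⁻¹.
Combining: Ω·S·lx⁻¹ = (kg·m²·s⁻³·A⁻²) · (kg⁻¹·m⁻²·s³·A²) · (m²·cd⁻¹) = m²·cd⁻¹.
The exponent of m is 2.

2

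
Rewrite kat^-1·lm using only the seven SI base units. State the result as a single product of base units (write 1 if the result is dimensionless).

s·mol⁻¹·cd

kat = mol/s = s⁻¹·mol (catalytic activity).
So kat⁻¹ = s·mol⁻¹.
lm = cd·sr = cd (luminous flux; sr is dimensionless).
Combining: kat⁻¹·lm = (s·mol⁻¹) · cd = s·mol⁻¹·cd.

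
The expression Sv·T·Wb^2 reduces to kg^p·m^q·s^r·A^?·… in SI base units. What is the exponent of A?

-3

Sv = J/kg (equivalent dose = energy per mass),
    = m²·s⁻².
T = Wb/m² (flux density = flux per area),
    = kg·s⁻²·A⁻¹.
Wb = V·s (flux: a volt is a weber per second),
    = kg·m²·s⁻²·A⁻¹.
So Wb² = kg²·m⁴·s⁻⁴·A⁻².
Combining: Sv·T·Wb² = (m²·s⁻²) · (kg·s⁻²·A⁻¹) · (kg²·m⁴·s⁻⁴·A⁻²) = kg³·m⁶·s⁻⁸·A⁻³.
The exponent of A is -3.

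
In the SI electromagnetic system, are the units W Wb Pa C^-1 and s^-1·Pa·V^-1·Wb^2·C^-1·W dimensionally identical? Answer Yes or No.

Left side:
  W = J/s (power = energy per time),
      = kg·m²·s⁻³.
  Wb = V·s (flux: a volt is a weber per second),
      = kg·m²·s⁻²·A⁻¹.
  Pa = N/m² (pressure = force per area),
      = kg·m⁻¹·s⁻².
  C = A·s = s·A (charge = current × time).
  So C⁻¹ = s⁻¹·A⁻¹.
  Combining: W·Wb·Pa·C⁻¹ = (kg·m²·s⁻³) · (kg·m²·s⁻²·A⁻¹) · (kg·m⁻¹·s⁻²) · (s⁻¹·A⁻¹) = kg³·m³·s⁻⁸·A⁻².
Right side:
  Pa = N/m² (pressure = force per area),
      = kg·m⁻¹·s⁻².
  V = W/A (potential = power per current),
      = kg·m²·s⁻³·A⁻¹.
  So V⁻¹ = kg⁻¹·m⁻²·s³·A.
  Wb = V·s (flux: a volt is a weber per second),
      = kg·m²·s⁻²·A⁻¹.
  So Wb² = kg²·m⁴·s⁻⁴·A⁻².
  C = A·s = s·A (charge = current × time).
  So C⁻¹ = s⁻¹·A⁻¹.
  W = J/s (power = energy per time),
      = kg·m²·s⁻³.
  Combining: s⁻¹·Pa·V⁻¹·Wb²·C⁻¹·W = s⁻¹ · (kg·m⁻¹·s⁻²) · (kg⁻¹·m⁻²·s³·A) · (kg²·m⁴·s⁻⁴·A⁻²) · (s⁻¹·A⁻¹) · (kg·m²·s⁻³) = kg³·m³·s⁻⁸·A⁻².
Both reduce to kg³·m³·s⁻⁸·A⁻².

Yes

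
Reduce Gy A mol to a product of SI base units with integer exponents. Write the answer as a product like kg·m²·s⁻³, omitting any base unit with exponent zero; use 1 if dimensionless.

Gy = J/kg (absorbed dose = energy per mass),
    = m²·s⁻².
Combining: Gy·A·mol = (m²·s⁻²) · A · mol = m²·s⁻²·A·mol.

m²·s⁻²·A·mol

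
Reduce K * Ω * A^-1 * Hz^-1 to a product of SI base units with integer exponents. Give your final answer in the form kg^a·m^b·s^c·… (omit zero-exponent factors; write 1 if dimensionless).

Ω = kg·m²·s⁻³·A⁻².
Hz = s⁻¹.
So Hz⁻¹ = s.
Combining: K·Ω·A⁻¹·Hz⁻¹ = K · (kg·m²·s⁻³·A⁻²) · A⁻¹ · s = kg·m²·s⁻²·A⁻³·K.

kg·m²·s⁻²·A⁻³·K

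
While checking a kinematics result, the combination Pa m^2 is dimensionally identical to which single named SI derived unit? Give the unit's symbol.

Pa = N/m² (pressure = force per area),
    = kg·m⁻¹·s⁻².
Combining: Pa·m² = (kg·m⁻¹·s⁻²) · m² = kg·m·s⁻².
kg·m·s⁻² is the base-SI form of the newton.

N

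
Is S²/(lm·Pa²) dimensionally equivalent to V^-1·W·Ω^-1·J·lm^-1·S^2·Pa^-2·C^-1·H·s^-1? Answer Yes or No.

No

Left side:
  lm = cd·sr = cd (luminous flux; sr is dimensionless).
  So lm⁻¹ = cd⁻¹.
  Pa = N/m² (pressure = force per area),
      = kg·m⁻¹·s⁻².
  So Pa⁻² = kg⁻²·m²·s⁴.
  S = 1/Ω (conductance is reciprocal resistance),
      = kg⁻¹·m⁻²·s³·A².
  So S² = kg⁻²·m⁻⁴·s⁶·A⁴.
  Combining: lm⁻¹·Pa⁻²·S² = cd⁻¹ · (kg⁻²·m²·s⁴) · (kg⁻²·m⁻⁴·s⁶·A⁴) = kg⁻⁴·m⁻²·s¹⁰·A⁴·cd⁻¹.
Right side:
  V = W/A (potential = power per current),
      = kg·m²·s⁻³·A⁻¹.
  So V⁻¹ = kg⁻¹·m⁻²·s³·A.
  W = J/s (power = energy per time),
      = kg·m²·s⁻³.
  Ω = V/A (resistance = voltage per current),
      = kg·m²·s⁻³·A⁻².
  So Ω⁻¹ = kg⁻¹·m⁻²·s³·A².
  J = N·m (work = force × distance),
      = kg·m²·s⁻².
  lm = cd·sr = cd (luminous flux; sr is dimensionless).
  So lm⁻¹ = cd⁻¹.
  S = 1/Ω (conductance is reciprocal resistance),
      = kg⁻¹·m⁻²·s³·A².
  So S² = kg⁻²·m⁻⁴·s⁶·A⁴.
  Pa = N/m² (pressure = force per area),
      = kg·m⁻¹·s⁻².
  So Pa⁻² = kg⁻²·m²·s⁴.
  C = A·s = s·A (charge = current × time).
  So C⁻¹ = s⁻¹·A⁻¹.
  H = Wb/A (inductance = flux per current),
      = kg·m²·s⁻²·A⁻².
  Combining: V⁻¹·W·Ω⁻¹·J·lm⁻¹·S²·Pa⁻²·C⁻¹·H·s⁻¹ = (kg⁻¹·m⁻²·s³·A) · (kg·m²·s⁻³) · (kg⁻¹·m⁻²·s³·A²) · (kg·m²·s⁻²) · cd⁻¹ · (kg⁻²·m⁻⁴·s⁶·A⁴) · (kg⁻²·m²·s⁴) · (s⁻¹·A⁻¹) · (kg·m²·s⁻²·A⁻²) · s⁻¹ = kg⁻³·s⁷·A⁴·cd⁻¹.
Left is kg⁻⁴·m⁻²·s¹⁰·A⁴·cd⁻¹; right is kg⁻³·s⁷·A⁴·cd⁻¹ — different.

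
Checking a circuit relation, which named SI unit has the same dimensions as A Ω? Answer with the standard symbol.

Ω = V/A (resistance = voltage per current),
    = kg·m²·s⁻³·A⁻².
Combining: A·Ω = A · (kg·m²·s⁻³·A⁻²) = kg·m²·s⁻³·A⁻¹.
kg·m²·s⁻³·A⁻¹ is the base-SI form of the volt.

V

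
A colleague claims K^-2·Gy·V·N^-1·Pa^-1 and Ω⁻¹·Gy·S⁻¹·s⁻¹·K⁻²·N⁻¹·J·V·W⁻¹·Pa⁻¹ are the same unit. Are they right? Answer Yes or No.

Yes

Left side:
  Gy = m²·s⁻².
  V = kg·m²·s⁻³·A⁻¹.
  N = kg·m·s⁻².
  So N⁻¹ = kg⁻¹·m⁻¹·s².
  Pa = kg·m⁻¹·s⁻².
  So Pa⁻¹ = kg⁻¹·m·s².
  Combining: K⁻²·Gy·V·N⁻¹·Pa⁻¹ = K⁻² · (m²·s⁻²) · (kg·m²·s⁻³·A⁻¹) · (kg⁻¹·m⁻¹·s²) · (kg⁻¹·m·s²) = kg⁻¹·m⁴·s⁻¹·A⁻¹·K⁻².
Right side:
  Ω = V/A (resistance = voltage per current),
      = kg·m²·s⁻³·A⁻².
  So Ω⁻¹ = kg⁻¹·m⁻²·s³·A².
  Gy = J/kg (absorbed dose = energy per mass),
      = m²·s⁻².
  S = 1/Ω (conductance is reciprocal resistance),
      = kg⁻¹·m⁻²·s³·A².
  So S⁻¹ = kg·m²·s⁻³·A⁻².
  N = kg·m/s² = kg·m·s⁻² (force = mass × acceleration).
  So N⁻¹ = kg⁻¹·m⁻¹·s².
  J = N·m (work = force × distance),
      = kg·m²·s⁻².
  V = W/A (potential = power per current),
      = kg·m²·s⁻³·A⁻¹.
  W = J/s (power = energy per time),
      = kg·m²·s⁻³.
  So W⁻¹ = kg⁻¹·m⁻²·s³.
  Pa = N/m² (pressure = force per area),
      = kg·m⁻¹·s⁻².
  So Pa⁻¹ = kg⁻¹·m·s².
  Combining: Ω⁻¹·Gy·S⁻¹·s⁻¹·K⁻²·N⁻¹·J·V·W⁻¹·Pa⁻¹ = (kg⁻¹·m⁻²·s³·A²) · (m²·s⁻²) · (kg·m²·s⁻³·A⁻²) · s⁻¹ · K⁻² · (kg⁻¹·m⁻¹·s²) · (kg·m²·s⁻²) · (kg·m²·s⁻³·A⁻¹) · (kg⁻¹·m⁻²·s³) · (kg⁻¹·m·s²) = kg⁻¹·m⁴·s⁻¹·A⁻¹·K⁻².
Both reduce to kg⁻¹·m⁴·s⁻¹·A⁻¹·K⁻².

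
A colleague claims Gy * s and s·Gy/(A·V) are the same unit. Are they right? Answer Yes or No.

No

Left side:
  Gy = m²·s⁻².
  Combining: Gy·s = (m²·s⁻²) · s = m²·s⁻¹.
Right side:
  Gy = m²·s⁻².
  V = kg·m²·s⁻³·A⁻¹.
  So V⁻¹ = kg⁻¹·m⁻²·s³·A.
  Combining: s·A⁻¹·Gy·V⁻¹ = s · A⁻¹ · (m²·s⁻²) · (kg⁻¹·m⁻²·s³·A) = kg⁻¹·s².
Left is m²·s⁻¹; right is kg⁻¹·s² — different.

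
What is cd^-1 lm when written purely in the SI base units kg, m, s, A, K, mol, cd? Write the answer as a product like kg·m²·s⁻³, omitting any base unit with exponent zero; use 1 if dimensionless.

1

lm = cd·sr = cd (luminous flux; sr is dimensionless).
Combining: cd⁻¹·lm = cd⁻¹ · cd = 1.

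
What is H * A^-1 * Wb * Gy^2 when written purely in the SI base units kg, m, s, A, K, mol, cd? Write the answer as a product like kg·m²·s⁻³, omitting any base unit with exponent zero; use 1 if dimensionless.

kg²·m⁸·s⁻⁸·A⁻⁴

H = Wb/A (inductance = flux per current),
    = kg·m²·s⁻²·A⁻².
Wb = V·s (flux: a volt is a weber per second),
    = kg·m²·s⁻²·A⁻¹.
Gy = J/kg (absorbed dose = energy per mass),
    = m²·s⁻².
So Gy² = m⁴·s⁻⁴.
Combining: H·A⁻¹·Wb·Gy² = (kg·m²·s⁻²·A⁻²) · A⁻¹ · (kg·m²·s⁻²·A⁻¹) · (m⁴·s⁻⁴) = kg²·m⁸·s⁻⁸·A⁻⁴.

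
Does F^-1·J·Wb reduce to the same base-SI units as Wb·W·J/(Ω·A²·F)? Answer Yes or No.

Yes

Left side:
  F = kg⁻¹·m⁻²·s⁴·A².
  So F⁻¹ = kg·m²·s⁻⁴·A⁻².
  J = kg·m²·s⁻².
  Wb = kg·m²·s⁻²·A⁻¹.
  Combining: F⁻¹·J·Wb = (kg·m²·s⁻⁴·A⁻²) · (kg·m²·s⁻²) · (kg·m²·s⁻²·A⁻¹) = kg³·m⁶·s⁻⁸·A⁻³.
Right side:
  Wb = V·s (flux: a volt is a weber per second),
      = kg·m²·s⁻²·A⁻¹.
  Ω = V/A (resistance = voltage per current),
      = kg·m²·s⁻³·A⁻².
  So Ω⁻¹ = kg⁻¹·m⁻²·s³·A².
  W = J/s (power = energy per time),
      = kg·m²·s⁻³.
  J = N·m (work = force × distance),
      = kg·m²·s⁻².
  F = C/V (capacitance = charge per voltage),
      = A·s/(kg·m²·s⁻³·A⁻¹) (substituting C and V),
      = kg⁻¹·m⁻²·s⁴·A².
  So F⁻¹ = kg·m²·s⁻⁴·A⁻².
  Combining: Wb·Ω⁻¹·W·A⁻²·J·F⁻¹ = (kg·m²·s⁻²·A⁻¹) · (kg⁻¹·m⁻²·s³·A²) · (kg·m²·s⁻³) · A⁻² · (kg·m²·s⁻²) · (kg·m²·s⁻⁴·A⁻²) = kg³·m⁶·s⁻⁸·A⁻³.
Both reduce to kg³·m⁶·s⁻⁸·A⁻³.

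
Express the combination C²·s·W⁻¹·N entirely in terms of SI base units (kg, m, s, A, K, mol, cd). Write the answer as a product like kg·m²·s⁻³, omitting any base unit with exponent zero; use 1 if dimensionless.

C = A·s = s·A (charge = current × time).
So C² = s²·A².
W = J/s (power = energy per time),
    = kg·m²·s⁻³.
So W⁻¹ = kg⁻¹·m⁻²·s³.
N = kg·m/s² = kg·m·s⁻² (force = mass × acceleration).
Combining: C²·s·W⁻¹·N = (s²·A²) · s · (kg⁻¹·m⁻²·s³) · (kg·m·s⁻²) = m⁻¹·s⁴·A².

m⁻¹·s⁴·A²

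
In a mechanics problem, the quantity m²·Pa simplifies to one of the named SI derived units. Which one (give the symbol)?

N

Pa = N/m² (pressure = force per area),
    = kg·m⁻¹·s⁻².
Combining: m²·Pa = m² · (kg·m⁻¹·s⁻²) = kg·m·s⁻².
kg·m·s⁻² is the base-SI form of the newton.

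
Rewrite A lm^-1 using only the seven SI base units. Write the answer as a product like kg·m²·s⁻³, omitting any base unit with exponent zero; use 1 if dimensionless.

A·cd⁻¹

lm = cd·sr = cd (luminous flux; sr is dimensionless).
So lm⁻¹ = cd⁻¹.
Combining: A·lm⁻¹ = A · cd⁻¹ = A·cd⁻¹.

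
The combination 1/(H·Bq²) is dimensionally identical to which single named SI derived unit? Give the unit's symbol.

H = kg·m²·s⁻²·A⁻².
So H⁻¹ = kg⁻¹·m⁻²·s²·A².
Bq = s⁻¹.
So Bq⁻² = s².
Combining: H⁻¹·Bq⁻² = (kg⁻¹·m⁻²·s²·A²) · s² = kg⁻¹·m⁻²·s⁴·A².
kg⁻¹·m⁻²·s⁴·A² is the base-SI form of the farad.

F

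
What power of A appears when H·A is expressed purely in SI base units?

-1

H = Wb/A (inductance = flux per current),
    = kg·m²·s⁻²·A⁻².
Combining: H·A = (kg·m²·s⁻²·A⁻²) · A = kg·m²·s⁻²·A⁻¹.
The exponent of A is -1.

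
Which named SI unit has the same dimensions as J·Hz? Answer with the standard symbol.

W

J = kg·m²·s⁻².
Hz = s⁻¹.
Combining: J·Hz = (kg·m²·s⁻²) · s⁻¹ = kg·m²·s⁻³.
kg·m²·s⁻³ is the base-SI form of the watt.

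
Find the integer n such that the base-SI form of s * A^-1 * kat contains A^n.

-1

kat = mol/s = s⁻¹·mol (catalytic activity).
Combining: s·A⁻¹·kat = s · A⁻¹ · (s⁻¹·mol) = A⁻¹·mol.
The exponent of A is -1.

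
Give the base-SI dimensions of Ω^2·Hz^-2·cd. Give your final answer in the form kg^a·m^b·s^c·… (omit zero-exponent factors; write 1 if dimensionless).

Ω = V/A (resistance = voltage per current),
    = kg·m²·s⁻³·A⁻².
So Ω² = kg²·m⁴·s⁻⁶·A⁻⁴.
Hz = 1/s = s⁻¹ (frequency is cycles per second).
So Hz⁻² = s².
Combining: Ω²·Hz⁻²·cd = (kg²·m⁴·s⁻⁶·A⁻⁴) · s² · cd = kg²·m⁴·s⁻⁴·A⁻⁴·cd.

kg²·m⁴·s⁻⁴·A⁻⁴·cd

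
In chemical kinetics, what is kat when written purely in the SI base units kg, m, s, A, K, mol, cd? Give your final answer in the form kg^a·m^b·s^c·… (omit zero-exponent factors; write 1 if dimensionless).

s⁻¹·mol

kat = s⁻¹·mol.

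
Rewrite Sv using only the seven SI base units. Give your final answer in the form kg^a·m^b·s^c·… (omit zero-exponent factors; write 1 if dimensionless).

Sv = J/kg (equivalent dose = energy per mass),
    = m²·s⁻².

m²·s⁻²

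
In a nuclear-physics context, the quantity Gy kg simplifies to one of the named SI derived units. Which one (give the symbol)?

Gy = m²·s⁻².
Combining: Gy·kg = (m²·s⁻²) · kg = kg·m²·s⁻².
kg·m²·s⁻² is the base-SI form of the joule.

J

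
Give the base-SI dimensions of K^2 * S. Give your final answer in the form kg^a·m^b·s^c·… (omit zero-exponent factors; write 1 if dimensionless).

S = 1/Ω (conductance is reciprocal resistance),
    = kg⁻¹·m⁻²·s³·A².
Combining: K²·S = K² · (kg⁻¹·m⁻²·s³·A²) = kg⁻¹·m⁻²·s³·A²·K².

kg⁻¹·m⁻²·s³·A²·K²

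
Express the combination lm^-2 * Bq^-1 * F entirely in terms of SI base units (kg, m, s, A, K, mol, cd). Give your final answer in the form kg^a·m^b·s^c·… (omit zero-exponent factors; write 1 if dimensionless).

kg⁻¹·m⁻²·s⁵·A²·cd⁻²

lm = cd.
So lm⁻² = cd⁻².
Bq = s⁻¹.
So Bq⁻¹ = s.
F = kg⁻¹·m⁻²·s⁴·A².
Combining: lm⁻²·Bq⁻¹·F = cd⁻² · s · (kg⁻¹·m⁻²·s⁴·A²) = kg⁻¹·m⁻²·s⁵·A²·cd⁻².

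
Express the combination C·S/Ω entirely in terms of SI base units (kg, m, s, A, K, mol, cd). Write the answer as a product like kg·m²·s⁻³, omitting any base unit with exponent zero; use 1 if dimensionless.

Ω = kg·m²·s⁻³·A⁻².
So Ω⁻¹ = kg⁻¹·m⁻²·s³·A².
C = s·A.
S = kg⁻¹·m⁻²·s³·A².
Combining: Ω⁻¹·C·S = (kg⁻¹·m⁻²·s³·A²) · (s·A) · (kg⁻¹·m⁻²·s³·A²) = kg⁻²·m⁻⁴·s⁷·A⁵.

kg⁻²·m⁻⁴·s⁷·A⁵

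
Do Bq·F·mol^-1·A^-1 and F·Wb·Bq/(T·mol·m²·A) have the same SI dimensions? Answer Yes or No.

Left side:
  Bq = 1/s = s⁻¹ (activity is decays per second).
  F = C/V (capacitance = charge per voltage),
      = A·s/(kg·m²·s⁻³·A⁻¹) (substituting C and V),
      = kg⁻¹·m⁻²·s⁴·A².
  Combining: Bq·F·mol⁻¹·A⁻¹ = s⁻¹ · (kg⁻¹·m⁻²·s⁴·A²) · mol⁻¹ · A⁻¹ = kg⁻¹·m⁻²·s³·A·mol⁻¹.
Right side:
  T = Wb/m² (flux density = flux per area),
      = kg·s⁻²·A⁻¹.
  So T⁻¹ = kg⁻¹·s²·A.
  F = C/V (capacitance = charge per voltage),
      = A·s/(kg·m²·s⁻³·A⁻¹) (substituting C and V),
      = kg⁻¹·m⁻²·s⁴·A².
  Wb = V·s (flux: a volt is a weber per second),
      = kg·m²·s⁻²·A⁻¹.
  Bq = 1/s = s⁻¹ (activity is decays per second).
  Combining: T⁻¹·F·mol⁻¹·m⁻²·Wb·A⁻¹·Bq = (kg⁻¹·s²·A) · (kg⁻¹·m⁻²·s⁴·A²) · mol⁻¹ · m⁻² · (kg·m²·s⁻²·A⁻¹) · A⁻¹ · s⁻¹ = kg⁻¹·m⁻²·s³·A·mol⁻¹.
Both reduce to kg⁻¹·m⁻²·s³·A·mol⁻¹.

Yes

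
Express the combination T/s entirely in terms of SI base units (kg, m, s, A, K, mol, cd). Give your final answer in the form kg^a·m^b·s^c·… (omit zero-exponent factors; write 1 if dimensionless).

T = Wb/m² (flux density = flux per area),
    = kg·s⁻²·A⁻¹.
Combining: T·s⁻¹ = (kg·s⁻²·A⁻¹) · s⁻¹ = kg·s⁻³·A⁻¹.

kg·s⁻³·A⁻¹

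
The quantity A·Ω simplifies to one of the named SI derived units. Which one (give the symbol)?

Ω = V/A (resistance = voltage per current),
    = kg·m²·s⁻³·A⁻².
Combining: A·Ω = A · (kg·m²·s⁻³·A⁻²) = kg·m²·s⁻³·A⁻¹.
kg·m²·s⁻³·A⁻¹ is the base-SI form of the volt.

V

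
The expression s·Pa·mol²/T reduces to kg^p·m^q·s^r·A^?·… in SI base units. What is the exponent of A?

T = Wb/m² (flux density = flux per area),
    = kg·s⁻²·A⁻¹.
So T⁻¹ = kg⁻¹·s²·A.
Pa = N/m² (pressure = force per area),
    = kg·m⁻¹·s⁻².
Combining: s·T⁻¹·Pa·mol² = s · (kg⁻¹·s²·A) · (kg·m⁻¹·s⁻²) · mol² = m⁻¹·s·A·mol².
The exponent of A is 1.

1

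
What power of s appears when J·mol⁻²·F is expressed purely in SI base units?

2

J = kg·m²·s⁻².
F = kg⁻¹·m⁻²·s⁴·A².
Combining: J·mol⁻²·F = (kg·m²·s⁻²) · mol⁻² · (kg⁻¹·m⁻²·s⁴·A²) = s²·A²·mol⁻².
The exponent of s is 2.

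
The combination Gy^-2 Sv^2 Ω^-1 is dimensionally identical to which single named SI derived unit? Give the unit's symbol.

Gy = J/kg (absorbed dose = energy per mass),
    = m²·s⁻².
So Gy⁻² = m⁻⁴·s⁴.
Sv = J/kg (equivalent dose = energy per mass),
    = m²·s⁻².
So Sv² = m⁴·s⁻⁴.
Ω = V/A (resistance = voltage per current),
    = kg·m²·s⁻³·A⁻².
So Ω⁻¹ = kg⁻¹·m⁻²·s³·A².
Combining: Gy⁻²·Sv²·Ω⁻¹ = (m⁻⁴·s⁴) · (m⁴·s⁻⁴) · (kg⁻¹·m⁻²·s³·A²) = kg⁻¹·m⁻²·s³·A².
kg⁻¹·m⁻²·s³·A² is the base-SI form of the siemens.

S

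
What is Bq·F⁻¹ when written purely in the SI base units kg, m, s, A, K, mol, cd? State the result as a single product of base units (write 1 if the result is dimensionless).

kg·m²·s⁻⁵·A⁻²

Bq = 1/s = s⁻¹ (activity is decays per second).
F = C/V (capacitance = charge per voltage),
    = A·s/(kg·m²·s⁻³·A⁻¹) (substituting C and V),
    = kg⁻¹·m⁻²·s⁴·A².
So F⁻¹ = kg·m²·s⁻⁴·A⁻².
Combining: Bq·F⁻¹ = s⁻¹ · (kg·m²·s⁻⁴·A⁻²) = kg·m²·s⁻⁵·A⁻².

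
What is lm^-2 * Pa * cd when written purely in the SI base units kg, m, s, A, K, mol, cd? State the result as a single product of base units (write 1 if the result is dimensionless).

lm = cd·sr = cd (luminous flux; sr is dimensionless).
So lm⁻² = cd⁻².
Pa = N/m² (pressure = force per area),
    = kg·m⁻¹·s⁻².
Combining: lm⁻²·Pa·cd = cd⁻² · (kg·m⁻¹·s⁻²) · cd = kg·m⁻¹·s⁻²·cd⁻¹.

kg·m⁻¹·s⁻²·cd⁻¹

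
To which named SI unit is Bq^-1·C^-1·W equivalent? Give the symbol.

V

Bq = 1/s = s⁻¹ (activity is decays per second).
So Bq⁻¹ = s.
C = A·s = s·A (charge = current × time).
So C⁻¹ = s⁻¹·A⁻¹.
W = J/s (power = energy per time),
    = kg·m²·s⁻³.
Combining: Bq⁻¹·C⁻¹·W = s · (s⁻¹·A⁻¹) · (kg·m²·s⁻³) = kg·m²·s⁻³·A⁻¹.
kg·m²·s⁻³·A⁻¹ is the base-SI form of the volt.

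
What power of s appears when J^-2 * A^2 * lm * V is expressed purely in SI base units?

J = kg·m²·s⁻².
So J⁻² = kg⁻²·m⁻⁴·s⁴.
lm = cd.
V = kg·m²·s⁻³·A⁻¹.
Combining: J⁻²·A²·lm·V = (kg⁻²·m⁻⁴·s⁴) · A² · cd · (kg·m²·s⁻³·A⁻¹) = kg⁻¹·m⁻²·s·A·cd.
The exponent of s is 1.

1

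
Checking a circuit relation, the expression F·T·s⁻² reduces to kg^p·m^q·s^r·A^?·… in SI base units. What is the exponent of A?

F = C/V (capacitance = charge per voltage),
    = A·s/(kg·m²·s⁻³·A⁻¹) (substituting C and V),
    = kg⁻¹·m⁻²·s⁴·A².
T = Wb/m² (flux density = flux per area),
    = kg·s⁻²·A⁻¹.
Combining: F·T·s⁻² = (kg⁻¹·m⁻²·s⁴·A²) · (kg·s⁻²·A⁻¹) · s⁻² = m⁻²·A.
The exponent of A is 1.

1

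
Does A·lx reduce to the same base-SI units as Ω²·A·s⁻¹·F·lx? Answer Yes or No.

No

Left side:
  lx = m⁻²·cd.
  Combining: A·lx = A · (m⁻²·cd) = m⁻²·A·cd.
Right side:
  Ω = V/A (resistance = voltage per current),
      = kg·m²·s⁻³·A⁻².
  So Ω² = kg²·m⁴·s⁻⁶·A⁻⁴.
  F = C/V (capacitance = charge per voltage),
      = A·s/(kg·m²·s⁻³·A⁻¹) (substituting C and V),
      = kg⁻¹·m⁻²·s⁴·A².
  lx = lm/m² (illuminance = luminous flux per area),
      = m⁻²·cd.
  Combining: Ω²·A·s⁻¹·F·lx = (kg²·m⁴·s⁻⁶·A⁻⁴) · A · s⁻¹ · (kg⁻¹·m⁻²·s⁴·A²) · (m⁻²·cd) = kg·s⁻³·A⁻¹·cd.
Left is m⁻²·A·cd; right is kg·s⁻³·A⁻¹·cd — different.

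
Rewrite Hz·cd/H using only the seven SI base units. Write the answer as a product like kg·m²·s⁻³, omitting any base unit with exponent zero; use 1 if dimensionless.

kg⁻¹·m⁻²·s·A²·cd

Hz = 1/s = s⁻¹ (frequency is cycles per second).
H = Wb/A (inductance = flux per current),
    = kg·m²·s⁻²·A⁻².
So H⁻¹ = kg⁻¹·m⁻²·s²·A².
Combining: Hz·cd·H⁻¹ = s⁻¹ · cd · (kg⁻¹·m⁻²·s²·A²) = kg⁻¹·m⁻²·s·A²·cd.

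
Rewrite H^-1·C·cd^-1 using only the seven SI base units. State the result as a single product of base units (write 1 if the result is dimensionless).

kg⁻¹·m⁻²·s³·A³·cd⁻¹

H = kg·m²·s⁻²·A⁻².
So H⁻¹ = kg⁻¹·m⁻²·s²·A².
C = s·A.
Combining: H⁻¹·C·cd⁻¹ = (kg⁻¹·m⁻²·s²·A²) · (s·A) · cd⁻¹ = kg⁻¹·m⁻²·s³·A³·cd⁻¹.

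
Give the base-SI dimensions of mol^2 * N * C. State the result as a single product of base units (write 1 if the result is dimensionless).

N = kg·m·s⁻².
C = s·A.
Combining: mol²·N·C = mol² · (kg·m·s⁻²) · (s·A) = kg·m·s⁻¹·A·mol².

kg·m·s⁻¹·A·mol²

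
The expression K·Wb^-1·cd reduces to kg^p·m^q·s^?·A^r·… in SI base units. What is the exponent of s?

2

Wb = V·s (flux: a volt is a weber per second),
    = kg·m²·s⁻²·A⁻¹.
So Wb⁻¹ = kg⁻¹·m⁻²·s²·A.
Combining: K·Wb⁻¹·cd = K · (kg⁻¹·m⁻²·s²·A) · cd = kg⁻¹·m⁻²·s²·A·K·cd.
The exponent of s is 2.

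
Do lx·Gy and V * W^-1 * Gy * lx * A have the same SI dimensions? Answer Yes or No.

Left side:
  lx = m⁻²·cd.
  Gy = m²·s⁻².
  Combining: lx·Gy = (m⁻²·cd) · (m²·s⁻²) = s⁻²·cd.
Right side:
  V = W/A (potential = power per current),
      = kg·m²·s⁻³·A⁻¹.
  W = J/s (power = energy per time),
      = kg·m²·s⁻³.
  So W⁻¹ = kg⁻¹·m⁻²·s³.
  Gy = J/kg (absorbed dose = energy per mass),
      = m²·s⁻².
  lx = lm/m² (illuminance = luminous flux per area),
      = m⁻²·cd.
  Combining: V·W⁻¹·Gy·lx·A = (kg·m²·s⁻³·A⁻¹) · (kg⁻¹·m⁻²·s³) · (m²·s⁻²) · (m⁻²·cd) · A = s⁻²·cd.
Both reduce to s⁻²·cd.

Yes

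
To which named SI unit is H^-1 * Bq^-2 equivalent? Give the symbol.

F

H = kg·m²·s⁻²·A⁻².
So H⁻¹ = kg⁻¹·m⁻²·s²·A².
Bq = s⁻¹.
So Bq⁻² = s².
Combining: H⁻¹·Bq⁻² = (kg⁻¹·m⁻²·s²·A²) · s² = kg⁻¹·m⁻²·s⁴·A².
kg⁻¹·m⁻²·s⁴·A² is the base-SI form of the farad.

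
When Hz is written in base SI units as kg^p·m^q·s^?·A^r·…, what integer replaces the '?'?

-1

Hz = s⁻¹.
The exponent of s is -1.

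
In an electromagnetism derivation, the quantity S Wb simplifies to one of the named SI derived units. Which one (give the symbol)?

S = 1/Ω (conductance is reciprocal resistance),
    = kg⁻¹·m⁻²·s³·A².
Wb = V·s (flux: a volt is a weber per second),
    = kg·m²·s⁻²·A⁻¹.
Combining: S·Wb = (kg⁻¹·m⁻²·s³·A²) · (kg·m²·s⁻²·A⁻¹) = s·A.
s·A is the base-SI form of the coulomb.

C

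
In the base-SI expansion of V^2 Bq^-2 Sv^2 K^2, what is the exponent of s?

V = W/A (potential = power per current),
    = kg·m²·s⁻³·A⁻¹.
So V² = kg²·m⁴·s⁻⁶·A⁻².
Bq = 1/s = s⁻¹ (activity is decays per second).
So Bq⁻² = s².
Sv = J/kg (equivalent dose = energy per mass),
    = m²·s⁻².
So Sv² = m⁴·s⁻⁴.
Combining: V²·Bq⁻²·Sv²·K² = (kg²·m⁴·s⁻⁶·A⁻²) · s² · (m⁴·s⁻⁴) · K² = kg²·m⁸·s⁻⁸·A⁻²·K².
The exponent of s is -8.

-8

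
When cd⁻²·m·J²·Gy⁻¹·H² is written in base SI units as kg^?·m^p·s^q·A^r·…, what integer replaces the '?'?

4

J = kg·m²·s⁻².
So J² = kg²·m⁴·s⁻⁴.
Gy = m²·s⁻².
So Gy⁻¹ = m⁻²·s².
H = kg·m²·s⁻²·A⁻².
So H² = kg²·m⁴·s⁻⁴·A⁻⁴.
Combining: cd⁻²·m·J²·Gy⁻¹·H² = cd⁻² · m · (kg²·m⁴·s⁻⁴) · (m⁻²·s²) · (kg²·m⁴·s⁻⁴·A⁻⁴) = kg⁴·m⁷·s⁻⁶·A⁻⁴·cd⁻².
The exponent of kg is 4.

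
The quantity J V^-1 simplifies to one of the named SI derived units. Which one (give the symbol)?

C

J = kg·m²·s⁻².
V = kg·m²·s⁻³·A⁻¹.
So V⁻¹ = kg⁻¹·m⁻²·s³·A.
Combining: J·V⁻¹ = (kg·m²·s⁻²) · (kg⁻¹·m⁻²·s³·A) = s·A.
s·A is the base-SI form of the coulomb.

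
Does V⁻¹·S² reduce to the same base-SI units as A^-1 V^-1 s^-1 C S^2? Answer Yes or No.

Yes

Left side:
  V = W/A (potential = power per current),
      = kg·m²·s⁻³·A⁻¹.
  So V⁻¹ = kg⁻¹·m⁻²·s³·A.
  S = 1/Ω (conductance is reciprocal resistance),
      = kg⁻¹·m⁻²·s³·A².
  So S² = kg⁻²·m⁻⁴·s⁶·A⁴.
  Combining: V⁻¹·S² = (kg⁻¹·m⁻²·s³·A) · (kg⁻²·m⁻⁴·s⁶·A⁴) = kg⁻³·m⁻⁶·s⁹·A⁵.
Right side:
  V = kg·m²·s⁻³·A⁻¹.
  So V⁻¹ = kg⁻¹·m⁻²·s³·A.
  C = s·A.
  S = kg⁻¹·m⁻²·s³·A².
  So S² = kg⁻²·m⁻⁴·s⁶·A⁴.
  Combining: A⁻¹·V⁻¹·s⁻¹·C·S² = A⁻¹ · (kg⁻¹·m⁻²·s³·A) · s⁻¹ · (s·A) · (kg⁻²·m⁻⁴·s⁶·A⁴) = kg⁻³·m⁻⁶·s⁹·A⁵.
Both reduce to kg⁻³·m⁻⁶·s⁹·A⁵.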